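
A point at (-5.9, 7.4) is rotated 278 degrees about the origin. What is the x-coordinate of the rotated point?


x' = x*cos(theta) - y*sin(theta)
cos(278 deg) = 0.1392, sin(278 deg) = -0.9903
x' = -5.9 * 0.1392 - 7.4 * -0.9903
= -0.8211 - -7.328
= 6.5069


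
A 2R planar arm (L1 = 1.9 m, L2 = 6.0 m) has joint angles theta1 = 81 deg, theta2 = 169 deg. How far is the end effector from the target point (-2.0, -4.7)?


End effector via forward kinematics:
x = L1*cos(t1) + L2*cos(t1+t2) = -1.7549
y = L1*sin(t1) + L2*sin(t1+t2) = -3.7615
Distance to target:
d = sqrt((-2.0 - -1.7549)^2 + (-4.7 - -3.7615)^2)
= sqrt(0.0601 + 0.8807)
= 0.9699 m


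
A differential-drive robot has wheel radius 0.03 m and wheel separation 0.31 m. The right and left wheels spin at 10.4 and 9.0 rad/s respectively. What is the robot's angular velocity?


vR = r*wR = 0.03*10.4 = 0.312 m/s
vL = r*wL = 0.03*9.0 = 0.27 m/s
v = (vR+vL)/2 = 0.291 m/s
omega = (vR-vL)/L = 0.1355 rad/s
angular velocity = 0.1355 rad/s


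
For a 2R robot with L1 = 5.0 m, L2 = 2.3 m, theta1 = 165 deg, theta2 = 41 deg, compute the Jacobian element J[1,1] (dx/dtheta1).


J[1,1] = -L1*sin(t1) - L2*sin(t1+t2)
= -5.0*sin(165) - 2.3*sin(206)
= -0.2858


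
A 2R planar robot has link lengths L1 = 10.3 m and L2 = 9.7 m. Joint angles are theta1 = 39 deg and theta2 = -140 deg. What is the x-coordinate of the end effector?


Convert angles to radians: theta1 = 0.6807, theta2 = -2.4435
x = L1*cos(theta1) + L2*cos(theta1+theta2)
x = 8.0046 + -1.8508
x = 6.1538


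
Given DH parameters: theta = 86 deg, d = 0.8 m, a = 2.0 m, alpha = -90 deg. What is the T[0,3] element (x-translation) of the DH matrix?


T[0,3] = a * cos(theta)
= 2.0 * cos(86 deg)
= 2.0 * 0.0698
= 0.1395


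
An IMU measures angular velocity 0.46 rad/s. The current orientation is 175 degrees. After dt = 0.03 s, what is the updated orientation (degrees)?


delta_theta = w * dt = 0.46 * 0.03 = 0.0138 rad
= 0.7907 deg
theta_new = 175 + 0.7907 = 175.7907 deg


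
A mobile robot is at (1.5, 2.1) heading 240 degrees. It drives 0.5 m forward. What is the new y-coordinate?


y_new = y0 + d*sin(theta)
= 2.1 + 0.5*sin(240)
= 2.1 + -0.433
= 1.667


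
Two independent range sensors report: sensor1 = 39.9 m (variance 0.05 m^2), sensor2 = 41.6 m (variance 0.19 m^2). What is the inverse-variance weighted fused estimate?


w1 = (1/var1) / (1/var1 + 1/var2)
   = 20.0 / (20.0 + 5.2632) = 0.7917
w2 = 1 - w1 = 0.2083
fused = w1*s1 + w2*s2 = 31.5875 + 8.6667
= 40.2542 m


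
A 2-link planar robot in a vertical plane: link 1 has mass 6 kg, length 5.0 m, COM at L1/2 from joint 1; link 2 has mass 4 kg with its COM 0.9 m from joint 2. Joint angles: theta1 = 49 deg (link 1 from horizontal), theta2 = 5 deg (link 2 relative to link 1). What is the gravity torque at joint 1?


Horizontal distance from joint 1 to link-1 COM:
  x_c1 = (L1/2)*cos(t1) = 2.5 * 0.6561 = 1.6401 m
Horizontal distance from joint 1 to link-2 COM:
  x_c2 = L1*cos(t1) + Lc2*cos(t1+t2)
       = 5.0*0.6561 + 0.9*0.5878 = 3.8093 m
tau1 = m1*g*x_c1 + m2*g*x_c2
     = 6*9.81*1.6401 + 4*9.81*3.8093
     = 96.5391 + 149.477
     = 246.0161 Nm


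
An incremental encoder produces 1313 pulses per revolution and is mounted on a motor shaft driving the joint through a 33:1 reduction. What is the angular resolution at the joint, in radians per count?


counts per rev = 1313
effective counts at joint = 1313 * 33 = 43329
resolution = 2*pi / 43329
= 1.4501e-04 rad/count


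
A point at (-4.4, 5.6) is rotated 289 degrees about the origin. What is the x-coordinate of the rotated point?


x' = x*cos(theta) - y*sin(theta)
cos(289 deg) = 0.3256, sin(289 deg) = -0.9455
x' = -4.4 * 0.3256 - 5.6 * -0.9455
= -1.4325 - -5.2949
= 3.8624


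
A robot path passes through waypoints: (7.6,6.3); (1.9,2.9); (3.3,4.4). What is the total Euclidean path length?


Segment lengths:
  seg1 = sqrt((-5.7)^2 + (-3.4)^2) = 6.637
  seg2 = sqrt((1.4)^2 + (1.5)^2) = 2.0518
Total = 8.6888


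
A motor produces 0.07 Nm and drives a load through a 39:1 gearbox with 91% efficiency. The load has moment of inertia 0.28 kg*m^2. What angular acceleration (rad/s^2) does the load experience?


tau_out = tau_motor * N * eta
= 0.07 * 39 * 0.91 = 2.4843 Nm
alpha = tau_out / I = 2.4843 / 0.28
= 8.8725 rad/s^2


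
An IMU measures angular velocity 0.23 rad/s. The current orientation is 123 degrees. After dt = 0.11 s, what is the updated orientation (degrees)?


delta_theta = w * dt = 0.23 * 0.11 = 0.0253 rad
= 1.4496 deg
theta_new = 123 + 1.4496 = 124.4496 deg


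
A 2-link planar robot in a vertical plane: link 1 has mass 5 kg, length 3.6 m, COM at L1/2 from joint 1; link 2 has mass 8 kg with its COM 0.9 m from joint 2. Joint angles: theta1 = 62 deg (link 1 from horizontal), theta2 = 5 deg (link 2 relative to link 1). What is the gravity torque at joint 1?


Horizontal distance from joint 1 to link-1 COM:
  x_c1 = (L1/2)*cos(t1) = 1.8 * 0.4695 = 0.845 m
Horizontal distance from joint 1 to link-2 COM:
  x_c2 = L1*cos(t1) + Lc2*cos(t1+t2)
       = 3.6*0.4695 + 0.9*0.3907 = 2.0418 m
tau1 = m1*g*x_c1 + m2*g*x_c2
     = 5*9.81*0.845 + 8*9.81*2.0418
     = 41.4496 + 160.237
     = 201.6866 Nm


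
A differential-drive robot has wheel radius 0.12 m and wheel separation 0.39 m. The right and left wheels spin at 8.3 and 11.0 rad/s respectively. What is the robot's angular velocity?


vR = r*wR = 0.12*8.3 = 0.996 m/s
vL = r*wL = 0.12*11.0 = 1.32 m/s
v = (vR+vL)/2 = 1.158 m/s
omega = (vR-vL)/L = -0.8308 rad/s
angular velocity = -0.8308 rad/s


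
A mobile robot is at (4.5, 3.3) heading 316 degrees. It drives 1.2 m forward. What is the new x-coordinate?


x_new = x0 + d*cos(theta)
= 4.5 + 1.2*cos(316)
= 4.5 + 0.8632
= 5.3632


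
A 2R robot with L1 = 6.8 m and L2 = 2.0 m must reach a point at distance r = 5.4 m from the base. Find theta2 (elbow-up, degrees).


cos(theta2) = (r^2 - L1^2 - L2^2) / (2*L1*L2)
cos(theta2) = (29.16 - 46.24 - 4.0) / 27.2
cos(theta2) = -0.775
theta2 = 140.805 degrees


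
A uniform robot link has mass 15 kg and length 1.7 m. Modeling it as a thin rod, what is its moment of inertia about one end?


I = (1/3) * m * L^2
= (1/3) * 15 * 1.7^2
= 0.333333 * 15 * 2.89
= 14.45 kg*m^2


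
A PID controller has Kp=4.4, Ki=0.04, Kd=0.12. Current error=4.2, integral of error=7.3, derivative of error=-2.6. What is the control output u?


u = Kp*e + Ki*int(e) + Kd*de/dt
= 4.4*4.2 + 0.04*7.3 + 0.12*(-2.6)
= 18.48 + 0.292 + -0.312
= 18.46


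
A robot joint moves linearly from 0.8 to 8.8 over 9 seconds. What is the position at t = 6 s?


s = t/T = 6/9 = 0.6667
p(t) = p0 + (pf-p0)*s
= 0.8 + (8.8 - 0.8) * 0.6667
= 6.1333


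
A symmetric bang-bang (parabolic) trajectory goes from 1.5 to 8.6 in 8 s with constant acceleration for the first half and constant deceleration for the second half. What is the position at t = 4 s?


Symmetric rest-to-rest: each phase covers (pf-p0)/2 in time T/2. 0.5*a*(T/2)^2 = (pf-p0)/2 => a = 4*(pf-p0)/T^2
a = 4*(8.6-1.5)/8^2 = 0.4437
t = 4 is in the acceleration phase (t <= T/2).
p = p0 + 0.5*a*t^2 = 1.5 + 0.5*0.4437*4^2
= 5.05


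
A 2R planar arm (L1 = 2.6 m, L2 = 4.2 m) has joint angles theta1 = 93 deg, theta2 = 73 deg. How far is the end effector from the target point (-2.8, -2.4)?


End effector via forward kinematics:
x = L1*cos(t1) + L2*cos(t1+t2) = -4.2113
y = L1*sin(t1) + L2*sin(t1+t2) = 3.6125
Distance to target:
d = sqrt((-2.8 - -4.2113)^2 + (-2.4 - 3.6125)^2)
= sqrt(1.9918 + 36.1503)
= 6.1759 m


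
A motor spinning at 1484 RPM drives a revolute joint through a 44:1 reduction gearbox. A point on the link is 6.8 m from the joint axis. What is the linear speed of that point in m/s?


omega_motor = 1484 * 2*pi/60 = 155.4041 rad/s
omega_joint = omega_motor / 44 = 3.5319 rad/s
v = omega_joint * r = 3.5319 * 6.8
= 24.017 m/s


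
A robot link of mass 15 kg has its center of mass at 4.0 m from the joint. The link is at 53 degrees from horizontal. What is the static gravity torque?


tau = m*g*L*cos(angle)
= 15 * 9.81 * 4.0 * cos(53 deg)
= 15 * 9.81 * 4.0 * 0.6018
= 354.2283 Nm


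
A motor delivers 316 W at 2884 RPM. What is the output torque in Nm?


omega = 2884 * 2*pi/60 = 302.0118 rad/s
tau = P / omega = 316 / 302.0118
= 1.0463 Nm


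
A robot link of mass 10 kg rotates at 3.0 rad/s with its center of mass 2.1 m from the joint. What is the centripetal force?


F = m * omega^2 * r
= 10 * 3.0^2 * 2.1
= 10 * 9.0 * 2.1
= 189.0 N


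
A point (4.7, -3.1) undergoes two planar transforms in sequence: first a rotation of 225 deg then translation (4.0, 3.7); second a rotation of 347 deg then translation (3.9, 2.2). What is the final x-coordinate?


After transform 1:
x1 = cos(225)*4.7 - sin(225)*-3.1 + 4.0 = -1.5154
y1 = sin(225)*4.7 + cos(225)*-3.1 + 3.7 = 2.5686
After transform 2:
x2 = cos(347)*-1.5154 - sin(347)*2.5686 + 3.9
= 3.0012


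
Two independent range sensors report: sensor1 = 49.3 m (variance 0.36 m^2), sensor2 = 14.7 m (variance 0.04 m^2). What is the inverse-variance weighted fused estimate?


w1 = (1/var1) / (1/var1 + 1/var2)
   = 2.7778 / (2.7778 + 25.0) = 0.1
w2 = 1 - w1 = 0.9
fused = w1*s1 + w2*s2 = 4.93 + 13.23
= 18.16 m


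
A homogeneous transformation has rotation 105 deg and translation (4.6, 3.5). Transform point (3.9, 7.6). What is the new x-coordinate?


x' = cos(theta)*px - sin(theta)*py + tx
= -0.2588*3.9 - 0.9659*7.6 + 4.6
= -3.7504


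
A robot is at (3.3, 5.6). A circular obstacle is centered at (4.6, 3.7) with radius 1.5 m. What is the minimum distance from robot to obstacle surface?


center_dist = sqrt((3.3-4.6)^2 + (5.6-3.7)^2)
= sqrt(1.69 + 3.61)
= 2.3022
min_dist = center_dist - radius = 2.3022 - 1.5 = 0.8022 m


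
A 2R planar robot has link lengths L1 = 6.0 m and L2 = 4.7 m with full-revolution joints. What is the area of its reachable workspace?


r_max = L1 + L2 = 10.7 m
r_min = |L1 - L2| = 1.3 m
Area = pi*(r_max^2 - r_min^2)
= pi*(114.49 - 1.69)
= pi * 112.8
= 354.3717 m^2


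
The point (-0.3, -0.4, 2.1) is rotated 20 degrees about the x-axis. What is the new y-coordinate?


Rotation about x-axis: y' = y*cos(theta) - z*sin(theta)
= -0.4 * 0.9397 - 2.1 * 0.342
= -1.0941


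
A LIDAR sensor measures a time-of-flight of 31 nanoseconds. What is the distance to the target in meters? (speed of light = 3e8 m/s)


tof = 31 ns = 3.1e-08 s
dist = c * tof / 2
= 3e8 * 3.1e-08 / 2
= 4.65 m


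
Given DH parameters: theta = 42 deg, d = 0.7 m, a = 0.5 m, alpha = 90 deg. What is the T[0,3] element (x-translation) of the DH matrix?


T[0,3] = a * cos(theta)
= 0.5 * cos(42 deg)
= 0.5 * 0.7431
= 0.3716


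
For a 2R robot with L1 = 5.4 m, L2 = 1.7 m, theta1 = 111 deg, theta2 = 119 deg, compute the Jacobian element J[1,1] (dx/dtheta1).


J[1,1] = -L1*sin(t1) - L2*sin(t1+t2)
= -5.4*sin(111) - 1.7*sin(230)
= -3.7391


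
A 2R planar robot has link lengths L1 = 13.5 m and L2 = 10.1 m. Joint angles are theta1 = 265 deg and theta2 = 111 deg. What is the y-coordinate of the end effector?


Convert angles to radians: theta1 = 4.6251, theta2 = 1.9373
y = L1*sin(theta1) + L2*sin(theta1+theta2)
y = -13.4486 + 2.7839
y = -10.6647


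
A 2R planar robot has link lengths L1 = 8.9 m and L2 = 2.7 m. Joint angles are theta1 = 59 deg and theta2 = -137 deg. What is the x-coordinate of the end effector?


Convert angles to radians: theta1 = 1.0297, theta2 = -2.3911
x = L1*cos(theta1) + L2*cos(theta1+theta2)
x = 4.5838 + 0.5614
x = 5.1452


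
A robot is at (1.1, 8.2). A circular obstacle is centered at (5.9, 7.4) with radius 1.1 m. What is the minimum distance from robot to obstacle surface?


center_dist = sqrt((1.1-5.9)^2 + (8.2-7.4)^2)
= sqrt(23.04 + 0.64)
= 4.8662
min_dist = center_dist - radius = 4.8662 - 1.1 = 3.7662 m


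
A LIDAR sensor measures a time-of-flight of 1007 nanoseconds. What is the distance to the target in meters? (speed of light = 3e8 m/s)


tof = 1007 ns = 1.007e-06 s
dist = c * tof / 2
= 3e8 * 1.007e-06 / 2
= 151.05 m


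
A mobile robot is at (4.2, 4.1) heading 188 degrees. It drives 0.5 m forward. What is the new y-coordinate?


y_new = y0 + d*sin(theta)
= 4.1 + 0.5*sin(188)
= 4.1 + -0.0696
= 4.0304


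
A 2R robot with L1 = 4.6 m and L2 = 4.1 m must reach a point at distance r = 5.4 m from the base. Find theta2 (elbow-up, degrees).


cos(theta2) = (r^2 - L1^2 - L2^2) / (2*L1*L2)
cos(theta2) = (29.16 - 21.16 - 16.81) / 37.72
cos(theta2) = -0.233563
theta2 = 103.5069 degrees


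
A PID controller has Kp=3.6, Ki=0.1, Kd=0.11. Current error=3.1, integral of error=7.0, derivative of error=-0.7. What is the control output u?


u = Kp*e + Ki*int(e) + Kd*de/dt
= 3.6*3.1 + 0.1*7.0 + 0.11*(-0.7)
= 11.16 + 0.7 + -0.077
= 11.783


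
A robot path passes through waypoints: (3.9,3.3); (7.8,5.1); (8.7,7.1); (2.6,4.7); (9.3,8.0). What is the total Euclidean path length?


Segment lengths:
  seg1 = sqrt((3.9)^2 + (1.8)^2) = 4.2953
  seg2 = sqrt((0.9)^2 + (2.0)^2) = 2.1932
  seg3 = sqrt((-6.1)^2 + (-2.4)^2) = 6.5552
  seg4 = sqrt((6.7)^2 + (3.3)^2) = 7.4686
Total = 20.5123


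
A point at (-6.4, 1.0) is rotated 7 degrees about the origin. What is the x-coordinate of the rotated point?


x' = x*cos(theta) - y*sin(theta)
cos(7 deg) = 0.9925, sin(7 deg) = 0.1219
x' = -6.4 * 0.9925 - 1.0 * 0.1219
= -6.3523 - 0.1219
= -6.4742


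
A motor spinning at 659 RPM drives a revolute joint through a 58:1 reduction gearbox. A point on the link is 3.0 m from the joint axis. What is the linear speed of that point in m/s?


omega_motor = 659 * 2*pi/60 = 69.0103 rad/s
omega_joint = omega_motor / 58 = 1.1898 rad/s
v = omega_joint * r = 1.1898 * 3.0
= 3.5695 m/s


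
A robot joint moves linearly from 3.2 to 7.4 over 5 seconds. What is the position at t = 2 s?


s = t/T = 2/5 = 0.4
p(t) = p0 + (pf-p0)*s
= 3.2 + (7.4 - 3.2) * 0.4
= 4.88


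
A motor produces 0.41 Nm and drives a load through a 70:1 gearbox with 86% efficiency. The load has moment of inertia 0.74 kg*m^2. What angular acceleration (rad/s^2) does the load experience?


tau_out = tau_motor * N * eta
= 0.41 * 70 * 0.86 = 24.682 Nm
alpha = tau_out / I = 24.682 / 0.74
= 33.3541 rad/s^2


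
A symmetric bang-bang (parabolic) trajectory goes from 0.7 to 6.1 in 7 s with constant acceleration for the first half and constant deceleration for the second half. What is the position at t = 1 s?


Symmetric rest-to-rest: each phase covers (pf-p0)/2 in time T/2. 0.5*a*(T/2)^2 = (pf-p0)/2 => a = 4*(pf-p0)/T^2
a = 4*(6.1-0.7)/7^2 = 0.4408
t = 1 is in the acceleration phase (t <= T/2).
p = p0 + 0.5*a*t^2 = 0.7 + 0.5*0.4408*1^2
= 0.9204


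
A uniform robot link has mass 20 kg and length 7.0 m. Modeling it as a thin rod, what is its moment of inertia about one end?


I = (1/3) * m * L^2
= (1/3) * 20 * 7.0^2
= 0.333333 * 20 * 49.0
= 326.6667 kg*m^2


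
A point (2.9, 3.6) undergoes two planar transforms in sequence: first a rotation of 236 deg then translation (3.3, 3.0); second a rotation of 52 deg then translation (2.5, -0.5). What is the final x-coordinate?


After transform 1:
x1 = cos(236)*2.9 - sin(236)*3.6 + 3.3 = 4.6629
y1 = sin(236)*2.9 + cos(236)*3.6 + 3.0 = -1.4173
After transform 2:
x2 = cos(52)*4.6629 - sin(52)*-1.4173 + 2.5
= 6.4876


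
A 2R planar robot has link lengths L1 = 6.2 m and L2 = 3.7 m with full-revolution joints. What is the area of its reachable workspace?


r_max = L1 + L2 = 9.9 m
r_min = |L1 - L2| = 2.5 m
Area = pi*(r_max^2 - r_min^2)
= pi*(98.01 - 6.25)
= pi * 91.76
= 288.2725 m^2


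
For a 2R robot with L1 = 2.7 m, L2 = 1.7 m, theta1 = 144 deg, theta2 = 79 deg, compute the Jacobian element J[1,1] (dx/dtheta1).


J[1,1] = -L1*sin(t1) - L2*sin(t1+t2)
= -2.7*sin(144) - 1.7*sin(223)
= -0.4276


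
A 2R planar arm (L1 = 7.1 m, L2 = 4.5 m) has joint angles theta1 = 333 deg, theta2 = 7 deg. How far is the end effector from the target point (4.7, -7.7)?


End effector via forward kinematics:
x = L1*cos(t1) + L2*cos(t1+t2) = 10.5548
y = L1*sin(t1) + L2*sin(t1+t2) = -4.7624
Distance to target:
d = sqrt((4.7 - 10.5548)^2 + (-7.7 - -4.7624)^2)
= sqrt(34.2783 + 8.6294)
= 6.5504 m


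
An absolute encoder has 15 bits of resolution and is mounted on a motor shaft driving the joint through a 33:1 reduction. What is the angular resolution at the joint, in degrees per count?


counts = 2^15 = 32768
effective counts at joint = 32768 * 33 = 1081344
resolution = 360 / 1081344
= 3.3292e-04 deg/count


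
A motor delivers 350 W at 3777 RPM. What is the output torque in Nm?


omega = 3777 * 2*pi/60 = 395.5265 rad/s
tau = P / omega = 350 / 395.5265
= 0.8849 Nm


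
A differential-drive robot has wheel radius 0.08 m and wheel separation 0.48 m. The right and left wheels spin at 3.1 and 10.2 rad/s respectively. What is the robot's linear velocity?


vR = r*wR = 0.08*3.1 = 0.248 m/s
vL = r*wL = 0.08*10.2 = 0.816 m/s
v = (vR+vL)/2 = 0.532 m/s
omega = (vR-vL)/L = -1.1833 rad/s
linear velocity = 0.532 m/s


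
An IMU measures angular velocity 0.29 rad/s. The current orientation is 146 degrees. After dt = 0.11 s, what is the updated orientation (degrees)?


delta_theta = w * dt = 0.29 * 0.11 = 0.0319 rad
= 1.8277 deg
theta_new = 146 + 1.8277 = 147.8277 deg


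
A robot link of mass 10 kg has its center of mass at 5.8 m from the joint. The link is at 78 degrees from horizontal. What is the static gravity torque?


tau = m*g*L*cos(angle)
= 10 * 9.81 * 5.8 * cos(78 deg)
= 10 * 9.81 * 5.8 * 0.2079
= 118.2976 Nm


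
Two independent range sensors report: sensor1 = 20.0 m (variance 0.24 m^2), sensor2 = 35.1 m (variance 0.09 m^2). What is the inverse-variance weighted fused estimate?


w1 = (1/var1) / (1/var1 + 1/var2)
   = 4.1667 / (4.1667 + 11.1111) = 0.2727
w2 = 1 - w1 = 0.7273
fused = w1*s1 + w2*s2 = 5.4545 + 25.5273
= 30.9818 m


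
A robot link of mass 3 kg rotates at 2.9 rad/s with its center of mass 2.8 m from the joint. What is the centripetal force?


F = m * omega^2 * r
= 3 * 2.9^2 * 2.8
= 3 * 8.41 * 2.8
= 70.644 N


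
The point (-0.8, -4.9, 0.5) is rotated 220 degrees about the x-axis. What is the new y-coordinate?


Rotation about x-axis: y' = y*cos(theta) - z*sin(theta)
= -4.9 * -0.766 - 0.5 * -0.6428
= 4.075


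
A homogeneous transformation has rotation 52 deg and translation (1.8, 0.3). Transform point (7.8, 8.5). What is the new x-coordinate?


x' = cos(theta)*px - sin(theta)*py + tx
= 0.6157*7.8 - 0.788*8.5 + 1.8
= -0.0959


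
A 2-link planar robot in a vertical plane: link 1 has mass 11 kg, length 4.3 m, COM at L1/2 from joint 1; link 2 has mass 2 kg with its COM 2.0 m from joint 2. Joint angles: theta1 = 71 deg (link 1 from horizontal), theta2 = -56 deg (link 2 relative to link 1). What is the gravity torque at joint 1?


Horizontal distance from joint 1 to link-1 COM:
  x_c1 = (L1/2)*cos(t1) = 2.15 * 0.3256 = 0.7 m
Horizontal distance from joint 1 to link-2 COM:
  x_c2 = L1*cos(t1) + Lc2*cos(t1+t2)
       = 4.3*0.3256 + 2.0*0.9659 = 3.3318 m
tau1 = m1*g*x_c1 + m2*g*x_c2
     = 11*9.81*0.7 + 2*9.81*3.3318
     = 75.5339 + 65.3698
     = 140.9037 Nm


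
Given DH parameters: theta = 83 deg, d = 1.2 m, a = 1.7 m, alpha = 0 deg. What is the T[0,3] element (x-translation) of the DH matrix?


T[0,3] = a * cos(theta)
= 1.7 * cos(83 deg)
= 1.7 * 0.1219
= 0.2072


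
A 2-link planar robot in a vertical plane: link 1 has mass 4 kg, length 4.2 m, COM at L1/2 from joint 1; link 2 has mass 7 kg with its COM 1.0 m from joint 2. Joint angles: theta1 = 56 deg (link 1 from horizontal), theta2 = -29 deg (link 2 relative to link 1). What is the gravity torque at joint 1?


Horizontal distance from joint 1 to link-1 COM:
  x_c1 = (L1/2)*cos(t1) = 2.1 * 0.5592 = 1.1743 m
Horizontal distance from joint 1 to link-2 COM:
  x_c2 = L1*cos(t1) + Lc2*cos(t1+t2)
       = 4.2*0.5592 + 1.0*0.891 = 3.2396 m
tau1 = m1*g*x_c1 + m2*g*x_c2
     = 4*9.81*1.1743 + 7*9.81*3.2396
     = 46.0797 + 222.4645
     = 268.5442 Nm


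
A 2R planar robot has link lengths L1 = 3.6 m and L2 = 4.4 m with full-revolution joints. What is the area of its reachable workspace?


r_max = L1 + L2 = 8.0 m
r_min = |L1 - L2| = 0.8 m
Area = pi*(r_max^2 - r_min^2)
= pi*(64.0 - 0.64)
= pi * 63.36
= 199.0513 m^2


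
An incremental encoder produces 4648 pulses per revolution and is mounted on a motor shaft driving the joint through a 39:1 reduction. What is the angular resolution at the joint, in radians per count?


counts per rev = 4648
effective counts at joint = 4648 * 39 = 181272
resolution = 2*pi / 181272
= 3.4662e-05 rad/count


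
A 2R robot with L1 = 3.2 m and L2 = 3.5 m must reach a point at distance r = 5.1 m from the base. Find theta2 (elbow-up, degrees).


cos(theta2) = (r^2 - L1^2 - L2^2) / (2*L1*L2)
cos(theta2) = (26.01 - 10.24 - 12.25) / 22.4
cos(theta2) = 0.157143
theta2 = 80.9589 degrees


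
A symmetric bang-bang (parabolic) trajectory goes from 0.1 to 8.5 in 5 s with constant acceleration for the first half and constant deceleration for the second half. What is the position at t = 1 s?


Symmetric rest-to-rest: each phase covers (pf-p0)/2 in time T/2. 0.5*a*(T/2)^2 = (pf-p0)/2 => a = 4*(pf-p0)/T^2
a = 4*(8.5-0.1)/5^2 = 1.344
t = 1 is in the acceleration phase (t <= T/2).
p = p0 + 0.5*a*t^2 = 0.1 + 0.5*1.344*1^2
= 0.772


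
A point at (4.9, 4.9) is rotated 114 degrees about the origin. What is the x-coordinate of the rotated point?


x' = x*cos(theta) - y*sin(theta)
cos(114 deg) = -0.4067, sin(114 deg) = 0.9135
x' = 4.9 * -0.4067 - 4.9 * 0.9135
= -1.993 - 4.4764
= -6.4694


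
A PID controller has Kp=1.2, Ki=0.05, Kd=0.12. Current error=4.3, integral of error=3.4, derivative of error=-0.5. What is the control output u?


u = Kp*e + Ki*int(e) + Kd*de/dt
= 1.2*4.3 + 0.05*3.4 + 0.12*(-0.5)
= 5.16 + 0.17 + -0.06
= 5.27


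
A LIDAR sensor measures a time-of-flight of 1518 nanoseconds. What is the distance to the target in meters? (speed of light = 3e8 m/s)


tof = 1518 ns = 1.518e-06 s
dist = c * tof / 2
= 3e8 * 1.518e-06 / 2
= 227.7 m


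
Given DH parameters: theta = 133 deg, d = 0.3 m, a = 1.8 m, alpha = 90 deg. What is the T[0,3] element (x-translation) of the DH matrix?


T[0,3] = a * cos(theta)
= 1.8 * cos(133 deg)
= 1.8 * -0.682
= -1.2276


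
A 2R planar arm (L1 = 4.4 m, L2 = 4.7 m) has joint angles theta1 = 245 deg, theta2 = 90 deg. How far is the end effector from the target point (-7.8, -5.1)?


End effector via forward kinematics:
x = L1*cos(t1) + L2*cos(t1+t2) = 2.4001
y = L1*sin(t1) + L2*sin(t1+t2) = -5.9741
Distance to target:
d = sqrt((-7.8 - 2.4001)^2 + (-5.1 - -5.9741)^2)
= sqrt(104.0426 + 0.764)
= 10.2375 m


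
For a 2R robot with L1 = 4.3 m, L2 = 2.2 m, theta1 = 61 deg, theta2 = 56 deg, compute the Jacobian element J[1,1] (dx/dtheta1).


J[1,1] = -L1*sin(t1) - L2*sin(t1+t2)
= -4.3*sin(61) - 2.2*sin(117)
= -5.7211


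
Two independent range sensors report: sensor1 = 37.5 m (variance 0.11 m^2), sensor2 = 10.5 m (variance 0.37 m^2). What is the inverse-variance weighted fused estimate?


w1 = (1/var1) / (1/var1 + 1/var2)
   = 9.0909 / (9.0909 + 2.7027) = 0.7708
w2 = 1 - w1 = 0.2292
fused = w1*s1 + w2*s2 = 28.9062 + 2.4063
= 31.3125 m


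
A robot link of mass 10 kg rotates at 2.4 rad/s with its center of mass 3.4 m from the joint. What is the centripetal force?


F = m * omega^2 * r
= 10 * 2.4^2 * 3.4
= 10 * 5.76 * 3.4
= 195.84 N


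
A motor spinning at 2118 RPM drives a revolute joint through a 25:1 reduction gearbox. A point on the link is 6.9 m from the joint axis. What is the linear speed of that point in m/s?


omega_motor = 2118 * 2*pi/60 = 221.7964 rad/s
omega_joint = omega_motor / 25 = 8.8719 rad/s
v = omega_joint * r = 8.8719 * 6.9
= 61.2158 m/s


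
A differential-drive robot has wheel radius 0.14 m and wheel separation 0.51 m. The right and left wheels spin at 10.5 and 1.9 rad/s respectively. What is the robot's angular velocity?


vR = r*wR = 0.14*10.5 = 1.47 m/s
vL = r*wL = 0.14*1.9 = 0.266 m/s
v = (vR+vL)/2 = 0.868 m/s
omega = (vR-vL)/L = 2.3608 rad/s
angular velocity = 2.3608 rad/s


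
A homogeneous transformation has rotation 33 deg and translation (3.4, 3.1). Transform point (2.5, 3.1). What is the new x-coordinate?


x' = cos(theta)*px - sin(theta)*py + tx
= 0.8387*2.5 - 0.5446*3.1 + 3.4
= 3.8083


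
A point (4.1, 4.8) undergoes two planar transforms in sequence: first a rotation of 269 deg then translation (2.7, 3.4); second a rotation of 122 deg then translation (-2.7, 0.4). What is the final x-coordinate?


After transform 1:
x1 = cos(269)*4.1 - sin(269)*4.8 + 2.7 = 7.4277
y1 = sin(269)*4.1 + cos(269)*4.8 + 3.4 = -0.7831
After transform 2:
x2 = cos(122)*7.4277 - sin(122)*-0.7831 + -2.7
= -5.9719


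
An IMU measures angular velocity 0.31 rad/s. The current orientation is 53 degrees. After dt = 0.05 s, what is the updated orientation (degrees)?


delta_theta = w * dt = 0.31 * 0.05 = 0.0155 rad
= 0.8881 deg
theta_new = 53 + 0.8881 = 53.8881 deg


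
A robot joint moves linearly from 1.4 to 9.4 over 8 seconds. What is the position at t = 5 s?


s = t/T = 5/8 = 0.625
p(t) = p0 + (pf-p0)*s
= 1.4 + (9.4 - 1.4) * 0.625
= 6.4


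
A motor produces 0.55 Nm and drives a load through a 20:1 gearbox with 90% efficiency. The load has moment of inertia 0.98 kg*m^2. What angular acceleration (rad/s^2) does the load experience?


tau_out = tau_motor * N * eta
= 0.55 * 20 * 0.9 = 9.9 Nm
alpha = tau_out / I = 9.9 / 0.98
= 10.102 rad/s^2


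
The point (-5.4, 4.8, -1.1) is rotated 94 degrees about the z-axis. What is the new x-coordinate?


Rotation about z-axis: x' = x*cos(theta) - y*sin(theta)
= -5.4 * -0.0698 - 4.8 * 0.9976
= -4.4116


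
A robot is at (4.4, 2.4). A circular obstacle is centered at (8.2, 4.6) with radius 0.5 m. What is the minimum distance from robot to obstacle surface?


center_dist = sqrt((4.4-8.2)^2 + (2.4-4.6)^2)
= sqrt(14.44 + 4.84)
= 4.3909
min_dist = center_dist - radius = 4.3909 - 0.5 = 3.8909 m


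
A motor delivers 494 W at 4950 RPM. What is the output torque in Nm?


omega = 4950 * 2*pi/60 = 518.3628 rad/s
tau = P / omega = 494 / 518.3628
= 0.953 Nm


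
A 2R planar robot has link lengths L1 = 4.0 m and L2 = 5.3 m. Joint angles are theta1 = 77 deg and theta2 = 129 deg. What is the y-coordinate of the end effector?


Convert angles to radians: theta1 = 1.3439, theta2 = 2.2515
y = L1*sin(theta1) + L2*sin(theta1+theta2)
y = 3.8975 + -2.3234
y = 1.5741


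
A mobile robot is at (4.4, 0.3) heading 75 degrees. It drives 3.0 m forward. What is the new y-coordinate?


y_new = y0 + d*sin(theta)
= 0.3 + 3.0*sin(75)
= 0.3 + 2.8978
= 3.1978


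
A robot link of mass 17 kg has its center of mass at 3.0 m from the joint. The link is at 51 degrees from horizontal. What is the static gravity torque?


tau = m*g*L*cos(angle)
= 17 * 9.81 * 3.0 * cos(51 deg)
= 17 * 9.81 * 3.0 * 0.6293
= 314.8553 Nm


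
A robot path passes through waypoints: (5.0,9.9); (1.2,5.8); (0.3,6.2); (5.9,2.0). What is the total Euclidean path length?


Segment lengths:
  seg1 = sqrt((-3.8)^2 + (-4.1)^2) = 5.5902
  seg2 = sqrt((-0.9)^2 + (0.4)^2) = 0.9849
  seg3 = sqrt((5.6)^2 + (-4.2)^2) = 7.0
Total = 13.5751


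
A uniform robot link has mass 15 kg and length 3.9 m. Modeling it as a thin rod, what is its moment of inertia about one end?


I = (1/3) * m * L^2
= (1/3) * 15 * 3.9^2
= 0.333333 * 15 * 15.21
= 76.05 kg*m^2


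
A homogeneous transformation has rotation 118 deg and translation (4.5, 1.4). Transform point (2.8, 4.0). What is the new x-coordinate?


x' = cos(theta)*px - sin(theta)*py + tx
= -0.4695*2.8 - 0.8829*4.0 + 4.5
= -0.3463


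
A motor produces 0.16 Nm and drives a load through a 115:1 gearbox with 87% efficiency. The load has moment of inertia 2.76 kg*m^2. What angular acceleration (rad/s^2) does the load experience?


tau_out = tau_motor * N * eta
= 0.16 * 115 * 0.87 = 16.008 Nm
alpha = tau_out / I = 16.008 / 2.76
= 5.8 rad/s^2


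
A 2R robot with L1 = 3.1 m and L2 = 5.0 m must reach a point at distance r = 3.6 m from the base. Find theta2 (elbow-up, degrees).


cos(theta2) = (r^2 - L1^2 - L2^2) / (2*L1*L2)
cos(theta2) = (12.96 - 9.61 - 25.0) / 31.0
cos(theta2) = -0.698387
theta2 = 134.2977 degrees


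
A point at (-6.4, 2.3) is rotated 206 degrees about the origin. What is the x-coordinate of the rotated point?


x' = x*cos(theta) - y*sin(theta)
cos(206 deg) = -0.8988, sin(206 deg) = -0.4384
x' = -6.4 * -0.8988 - 2.3 * -0.4384
= 5.7523 - -1.0083
= 6.7605


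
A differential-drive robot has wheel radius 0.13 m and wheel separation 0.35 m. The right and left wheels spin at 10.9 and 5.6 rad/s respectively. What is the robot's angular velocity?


vR = r*wR = 0.13*10.9 = 1.417 m/s
vL = r*wL = 0.13*5.6 = 0.728 m/s
v = (vR+vL)/2 = 1.0725 m/s
omega = (vR-vL)/L = 1.9686 rad/s
angular velocity = 1.9686 rad/s


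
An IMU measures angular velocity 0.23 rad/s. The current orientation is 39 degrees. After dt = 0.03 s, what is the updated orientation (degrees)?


delta_theta = w * dt = 0.23 * 0.03 = 0.0069 rad
= 0.3953 deg
theta_new = 39 + 0.3953 = 39.3953 deg


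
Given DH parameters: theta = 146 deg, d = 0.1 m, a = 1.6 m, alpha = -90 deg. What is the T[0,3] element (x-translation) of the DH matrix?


T[0,3] = a * cos(theta)
= 1.6 * cos(146 deg)
= 1.6 * -0.829
= -1.3265


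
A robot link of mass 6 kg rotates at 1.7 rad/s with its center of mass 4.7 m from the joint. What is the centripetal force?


F = m * omega^2 * r
= 6 * 1.7^2 * 4.7
= 6 * 2.89 * 4.7
= 81.498 N


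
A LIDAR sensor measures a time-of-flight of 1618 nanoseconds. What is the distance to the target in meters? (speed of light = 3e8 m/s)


tof = 1618 ns = 1.618e-06 s
dist = c * tof / 2
= 3e8 * 1.618e-06 / 2
= 242.7 m


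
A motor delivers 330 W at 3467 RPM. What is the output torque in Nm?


omega = 3467 * 2*pi/60 = 363.0634 rad/s
tau = P / omega = 330 / 363.0634
= 0.9089 Nm


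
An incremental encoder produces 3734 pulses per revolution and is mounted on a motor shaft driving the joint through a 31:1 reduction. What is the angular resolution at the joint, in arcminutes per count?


counts per rev = 3734
effective counts at joint = 3734 * 31 = 115754
resolution = 360*60 / 115754
= 0.1866 arcmin/count


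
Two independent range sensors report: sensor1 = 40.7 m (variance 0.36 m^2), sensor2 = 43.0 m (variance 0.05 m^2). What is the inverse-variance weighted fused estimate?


w1 = (1/var1) / (1/var1 + 1/var2)
   = 2.7778 / (2.7778 + 20.0) = 0.122
w2 = 1 - w1 = 0.878
fused = w1*s1 + w2*s2 = 4.9634 + 37.7561
= 42.7195 m


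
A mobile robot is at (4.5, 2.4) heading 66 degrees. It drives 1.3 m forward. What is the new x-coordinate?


x_new = x0 + d*cos(theta)
= 4.5 + 1.3*cos(66)
= 4.5 + 0.5288
= 5.0288


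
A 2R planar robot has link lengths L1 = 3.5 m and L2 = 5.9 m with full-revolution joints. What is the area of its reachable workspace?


r_max = L1 + L2 = 9.4 m
r_min = |L1 - L2| = 2.4 m
Area = pi*(r_max^2 - r_min^2)
= pi*(88.36 - 5.76)
= pi * 82.6
= 259.4956 m^2


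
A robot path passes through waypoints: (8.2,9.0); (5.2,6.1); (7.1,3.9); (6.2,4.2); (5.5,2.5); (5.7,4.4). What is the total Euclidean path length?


Segment lengths:
  seg1 = sqrt((-3.0)^2 + (-2.9)^2) = 4.1725
  seg2 = sqrt((1.9)^2 + (-2.2)^2) = 2.9069
  seg3 = sqrt((-0.9)^2 + (0.3)^2) = 0.9487
  seg4 = sqrt((-0.7)^2 + (-1.7)^2) = 1.8385
  seg5 = sqrt((0.2)^2 + (1.9)^2) = 1.9105
Total = 11.7771


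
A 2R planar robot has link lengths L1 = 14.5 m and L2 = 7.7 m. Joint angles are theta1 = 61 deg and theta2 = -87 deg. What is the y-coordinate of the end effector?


Convert angles to radians: theta1 = 1.0647, theta2 = -1.5184
y = L1*sin(theta1) + L2*sin(theta1+theta2)
y = 12.682 + -3.3755
y = 9.3065


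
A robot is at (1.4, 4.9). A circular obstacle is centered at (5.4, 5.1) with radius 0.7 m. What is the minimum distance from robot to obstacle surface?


center_dist = sqrt((1.4-5.4)^2 + (4.9-5.1)^2)
= sqrt(16.0 + 0.04)
= 4.005
min_dist = center_dist - radius = 4.005 - 0.7 = 3.305 m


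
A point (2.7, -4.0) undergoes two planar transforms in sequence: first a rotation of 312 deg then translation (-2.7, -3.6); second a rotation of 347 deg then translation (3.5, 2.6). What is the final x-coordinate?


After transform 1:
x1 = cos(312)*2.7 - sin(312)*-4.0 + -2.7 = -3.8659
y1 = sin(312)*2.7 + cos(312)*-4.0 + -3.6 = -8.283
After transform 2:
x2 = cos(347)*-3.8659 - sin(347)*-8.283 + 3.5
= -2.1301


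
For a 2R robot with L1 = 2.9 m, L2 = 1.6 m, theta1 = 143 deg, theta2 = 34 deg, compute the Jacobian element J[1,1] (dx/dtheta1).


J[1,1] = -L1*sin(t1) - L2*sin(t1+t2)
= -2.9*sin(143) - 1.6*sin(177)
= -1.829


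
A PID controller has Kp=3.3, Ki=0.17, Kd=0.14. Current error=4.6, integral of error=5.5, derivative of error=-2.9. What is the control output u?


u = Kp*e + Ki*int(e) + Kd*de/dt
= 3.3*4.6 + 0.17*5.5 + 0.14*(-2.9)
= 15.18 + 0.935 + -0.406
= 15.709


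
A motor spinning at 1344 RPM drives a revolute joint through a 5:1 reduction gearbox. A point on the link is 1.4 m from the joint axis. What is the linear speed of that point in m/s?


omega_motor = 1344 * 2*pi/60 = 140.7434 rad/s
omega_joint = omega_motor / 5 = 28.1487 rad/s
v = omega_joint * r = 28.1487 * 1.4
= 39.4081 m/s


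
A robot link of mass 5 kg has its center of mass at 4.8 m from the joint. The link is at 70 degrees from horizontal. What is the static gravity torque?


tau = m*g*L*cos(angle)
= 5 * 9.81 * 4.8 * cos(70 deg)
= 5 * 9.81 * 4.8 * 0.342
= 80.5252 Nm


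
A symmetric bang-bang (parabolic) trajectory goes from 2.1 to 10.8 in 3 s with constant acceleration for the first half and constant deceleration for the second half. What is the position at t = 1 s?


Symmetric rest-to-rest: each phase covers (pf-p0)/2 in time T/2. 0.5*a*(T/2)^2 = (pf-p0)/2 => a = 4*(pf-p0)/T^2
a = 4*(10.8-2.1)/3^2 = 3.8667
t = 1 is in the acceleration phase (t <= T/2).
p = p0 + 0.5*a*t^2 = 2.1 + 0.5*3.8667*1^2
= 4.0333


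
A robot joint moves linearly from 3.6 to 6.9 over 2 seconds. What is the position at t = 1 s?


s = t/T = 1/2 = 0.5
p(t) = p0 + (pf-p0)*s
= 3.6 + (6.9 - 3.6) * 0.5
= 5.25


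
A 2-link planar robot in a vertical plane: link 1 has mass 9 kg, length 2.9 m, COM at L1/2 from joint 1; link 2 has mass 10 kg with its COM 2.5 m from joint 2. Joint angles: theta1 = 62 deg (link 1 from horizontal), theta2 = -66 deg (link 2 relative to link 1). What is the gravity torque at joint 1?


Horizontal distance from joint 1 to link-1 COM:
  x_c1 = (L1/2)*cos(t1) = 1.45 * 0.4695 = 0.6807 m
Horizontal distance from joint 1 to link-2 COM:
  x_c2 = L1*cos(t1) + Lc2*cos(t1+t2)
       = 2.9*0.4695 + 2.5*0.9976 = 3.8554 m
tau1 = m1*g*x_c1 + m2*g*x_c2
     = 9*9.81*0.6807 + 10*9.81*3.8554
     = 60.102 + 378.2125
     = 438.3145 Nm


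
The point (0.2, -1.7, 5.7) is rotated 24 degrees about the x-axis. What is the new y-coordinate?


Rotation about x-axis: y' = y*cos(theta) - z*sin(theta)
= -1.7 * 0.9135 - 5.7 * 0.4067
= -3.8714


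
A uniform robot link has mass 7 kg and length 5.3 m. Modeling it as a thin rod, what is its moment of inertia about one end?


I = (1/3) * m * L^2
= (1/3) * 7 * 5.3^2
= 0.333333 * 7 * 28.09
= 65.5433 kg*m^2


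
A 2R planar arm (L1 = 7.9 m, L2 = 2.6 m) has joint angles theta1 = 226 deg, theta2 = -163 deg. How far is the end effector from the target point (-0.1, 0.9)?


End effector via forward kinematics:
x = L1*cos(t1) + L2*cos(t1+t2) = -4.3074
y = L1*sin(t1) + L2*sin(t1+t2) = -3.3662
Distance to target:
d = sqrt((-0.1 - -4.3074)^2 + (0.9 - -3.3662)^2)
= sqrt(17.7024 + 18.2002)
= 5.9919 m


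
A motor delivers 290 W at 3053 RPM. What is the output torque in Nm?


omega = 3053 * 2*pi/60 = 319.7094 rad/s
tau = P / omega = 290 / 319.7094
= 0.9071 Nm


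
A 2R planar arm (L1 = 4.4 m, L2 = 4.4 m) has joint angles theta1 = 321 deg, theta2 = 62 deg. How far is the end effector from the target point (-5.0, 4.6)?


End effector via forward kinematics:
x = L1*cos(t1) + L2*cos(t1+t2) = 7.4697
y = L1*sin(t1) + L2*sin(t1+t2) = -1.0498
Distance to target:
d = sqrt((-5.0 - 7.4697)^2 + (4.6 - -1.0498)^2)
= sqrt(155.4925 + 31.9202)
= 13.6899 m


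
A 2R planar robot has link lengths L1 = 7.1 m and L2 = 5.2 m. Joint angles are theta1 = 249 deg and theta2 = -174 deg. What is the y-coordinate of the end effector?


Convert angles to radians: theta1 = 4.3459, theta2 = -3.0369
y = L1*sin(theta1) + L2*sin(theta1+theta2)
y = -6.6284 + 5.0228
y = -1.6056


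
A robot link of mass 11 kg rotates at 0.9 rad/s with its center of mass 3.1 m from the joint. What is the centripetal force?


F = m * omega^2 * r
= 11 * 0.9^2 * 3.1
= 11 * 0.81 * 3.1
= 27.621 N


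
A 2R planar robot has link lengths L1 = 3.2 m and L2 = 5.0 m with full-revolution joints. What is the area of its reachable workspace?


r_max = L1 + L2 = 8.2 m
r_min = |L1 - L2| = 1.8 m
Area = pi*(r_max^2 - r_min^2)
= pi*(67.24 - 3.24)
= pi * 64.0
= 201.0619 m^2


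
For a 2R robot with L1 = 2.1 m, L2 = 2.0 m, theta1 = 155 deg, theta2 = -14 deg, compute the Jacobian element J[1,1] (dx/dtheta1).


J[1,1] = -L1*sin(t1) - L2*sin(t1+t2)
= -2.1*sin(155) - 2.0*sin(141)
= -2.1461


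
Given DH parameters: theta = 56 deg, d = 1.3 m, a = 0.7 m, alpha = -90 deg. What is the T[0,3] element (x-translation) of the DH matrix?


T[0,3] = a * cos(theta)
= 0.7 * cos(56 deg)
= 0.7 * 0.5592
= 0.3914


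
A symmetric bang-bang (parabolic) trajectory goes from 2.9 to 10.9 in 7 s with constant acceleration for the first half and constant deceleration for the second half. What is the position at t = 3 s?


Symmetric rest-to-rest: each phase covers (pf-p0)/2 in time T/2. 0.5*a*(T/2)^2 = (pf-p0)/2 => a = 4*(pf-p0)/T^2
a = 4*(10.9-2.9)/7^2 = 0.6531
t = 3 is in the acceleration phase (t <= T/2).
p = p0 + 0.5*a*t^2 = 2.9 + 0.5*0.6531*3^2
= 5.8388


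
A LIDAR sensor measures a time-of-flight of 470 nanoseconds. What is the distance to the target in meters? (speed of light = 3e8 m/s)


tof = 470 ns = 4.7e-07 s
dist = c * tof / 2
= 3e8 * 4.7e-07 / 2
= 70.5 m


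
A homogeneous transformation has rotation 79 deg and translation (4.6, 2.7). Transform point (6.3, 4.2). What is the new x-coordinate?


x' = cos(theta)*px - sin(theta)*py + tx
= 0.1908*6.3 - 0.9816*4.2 + 4.6
= 1.6793


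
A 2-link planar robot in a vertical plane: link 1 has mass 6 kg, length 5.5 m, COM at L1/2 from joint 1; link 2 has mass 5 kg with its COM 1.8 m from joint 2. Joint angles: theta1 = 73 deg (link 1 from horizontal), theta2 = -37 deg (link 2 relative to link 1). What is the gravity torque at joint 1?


Horizontal distance from joint 1 to link-1 COM:
  x_c1 = (L1/2)*cos(t1) = 2.75 * 0.2924 = 0.804 m
Horizontal distance from joint 1 to link-2 COM:
  x_c2 = L1*cos(t1) + Lc2*cos(t1+t2)
       = 5.5*0.2924 + 1.8*0.809 = 3.0643 m
tau1 = m1*g*x_c1 + m2*g*x_c2
     = 6*9.81*0.804 + 5*9.81*3.0643
     = 47.3247 + 150.3027
     = 197.6274 Nm


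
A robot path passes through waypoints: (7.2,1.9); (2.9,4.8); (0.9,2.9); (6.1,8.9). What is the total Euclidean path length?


Segment lengths:
  seg1 = sqrt((-4.3)^2 + (2.9)^2) = 5.1865
  seg2 = sqrt((-2.0)^2 + (-1.9)^2) = 2.7586
  seg3 = sqrt((5.2)^2 + (6.0)^2) = 7.9398
Total = 15.8849


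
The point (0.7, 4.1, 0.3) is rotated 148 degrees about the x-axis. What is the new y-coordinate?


Rotation about x-axis: y' = y*cos(theta) - z*sin(theta)
= 4.1 * -0.848 - 0.3 * 0.5299
= -3.636


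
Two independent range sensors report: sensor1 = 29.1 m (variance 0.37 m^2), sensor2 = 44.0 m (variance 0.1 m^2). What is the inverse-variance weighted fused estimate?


w1 = (1/var1) / (1/var1 + 1/var2)
   = 2.7027 / (2.7027 + 10.0) = 0.2128
w2 = 1 - w1 = 0.7872
fused = w1*s1 + w2*s2 = 6.1915 + 34.6383
= 40.8298 m
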